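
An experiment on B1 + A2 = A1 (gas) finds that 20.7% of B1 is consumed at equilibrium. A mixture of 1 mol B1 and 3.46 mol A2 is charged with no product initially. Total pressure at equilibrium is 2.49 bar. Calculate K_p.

Basis: 1 mol B1 initially; let X = conversion of B1. Extent ξ = X.
Mole table: n_B1 = 1 − X; n_A2 = 3.46 − X; n_A1 = X.
Summing: n_T = 4.46 − X.
At X = 0.207: n_B1 = 0.793, n_A2 = 3.25, n_A1 = 0.207, n_T = 4.25.
p_i = (n_i/n_T)·P. K_p = p_A1 / (p_B1 p_A2) = 0.137 bar^-1.

K_p = 0.137 bar^-1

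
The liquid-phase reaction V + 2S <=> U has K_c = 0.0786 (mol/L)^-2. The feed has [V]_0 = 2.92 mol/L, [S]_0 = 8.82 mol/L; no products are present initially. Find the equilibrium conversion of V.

Let X = conversion of V; extent ξ = 2.92·X mol/L.
Concentrations: [V] = 2.92 − 2.92X; [S] = 8.82 − 5.84X; [U] = 2.92X.
K_c = [U] / ([V] [S]^2).
Solving K_c = 0.0786 for X ∈ (0,1): X = 0.660.

X = 0.660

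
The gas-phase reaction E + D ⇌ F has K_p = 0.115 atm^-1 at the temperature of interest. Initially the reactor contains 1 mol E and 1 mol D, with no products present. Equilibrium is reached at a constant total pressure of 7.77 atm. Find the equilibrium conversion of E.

Let X = conversion of E (basis 1 mol E); extent of reaction ξ = X.
Mole table: n_E = 1 − X; n_D = 1 − X; n_F = X.
n_T = Σnᵢ = 2 − X.
With p_i = (n_i/n_T)P, K_p = p_F / (p_E p_D).
Substituting and setting equal to 0.115 atm^-1 gives a polynomial in X; the root in (0,1) is X = 0.273.

X = 0.273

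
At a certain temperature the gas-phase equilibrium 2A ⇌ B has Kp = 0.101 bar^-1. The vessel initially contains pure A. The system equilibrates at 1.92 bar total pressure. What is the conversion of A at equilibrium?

X = 0.250

Let X = conversion of A (basis 1 mol A); extent of reaction ξ = 0.5X.
Mole table: n_A = 1 − X; n_B = 0.5X.
Summing: n_T = 1 − 0.5X.
y_i = n_i/n_T, p_i = y_i·P. Kp = p_B / (p_A^2).
Equating to 0.101 bar^-1 and solving on 0 < X < 1: X = 0.250.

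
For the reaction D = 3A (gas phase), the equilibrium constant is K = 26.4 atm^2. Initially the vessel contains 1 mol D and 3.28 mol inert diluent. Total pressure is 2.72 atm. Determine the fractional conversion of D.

X = 0.865

Take 1 mol D as basis and let X be its fractional conversion, so ξ = X.
Species balance: n_D = 1 − X; n_A = 3X; n_I = 3.28 (inert).
n_T = Σnᵢ = 4.28 + 2X.
y_i = n_i/n_T, p_i = y_i·P. K = p_A^3 / (p_D).
Equating to 26.4 atm^2 and solving on 0 < X < 1: X = 0.865.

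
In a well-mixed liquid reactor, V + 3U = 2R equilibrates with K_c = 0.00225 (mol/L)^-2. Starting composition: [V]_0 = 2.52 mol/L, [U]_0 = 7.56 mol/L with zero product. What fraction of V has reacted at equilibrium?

Let X = conversion of V; extent ξ = 2.52·X mol/L.
Concentrations: [V] = 2.52 − 2.52X; [U] = 7.56 − 7.56X; [R] = 5.04X.
K_c = [R]^2 / ([V] [U]^3).
This equals 0.00225 at X = 0.199 (the root in 0 < X < 1).

X = 0.199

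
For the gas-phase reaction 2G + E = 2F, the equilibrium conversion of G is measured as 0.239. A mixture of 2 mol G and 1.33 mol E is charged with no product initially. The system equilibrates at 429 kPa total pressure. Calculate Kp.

Kp = 0.000651 kPa^-1

Let X = conversion of G (basis 2 mol G); extent of reaction ξ = X.
Moles: n_G = 2 − 2X; n_E = 1.33 − X; n_F = 2X.
Summing: n_T = 3.33 − X.
At X = 0.239: n_G = 1.52, n_E = 1.09, n_F = 0.478, n_T = 3.09.
p_i = (n_i/n_T)·P. Kp = p_F^2 / (p_G^2 p_E) = 0.000651 kPa^-1.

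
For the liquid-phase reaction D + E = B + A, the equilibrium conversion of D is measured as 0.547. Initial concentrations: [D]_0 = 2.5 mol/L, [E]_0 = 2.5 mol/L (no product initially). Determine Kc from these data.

Let X = conversion of D.
Concentrations: [D] = 2.5 − 2.5X; [E] = 2.5 − 2.5X; [B] = 2.5X; [A] = 2.5X.
At X = 0.547: [D] = 1.13, [E] = 1.13, [B] = 1.37, [A] = 1.37.
Kc = [B] [A] / ([D] [E]) = 1.46.

Kc = 1.46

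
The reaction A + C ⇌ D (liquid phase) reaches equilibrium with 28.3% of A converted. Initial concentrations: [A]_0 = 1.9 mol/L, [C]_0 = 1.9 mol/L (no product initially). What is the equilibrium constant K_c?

K_c = 0.29 L/mol

Let X = conversion of A.
Concentrations: [A] = 1.9 − 1.9X; [C] = 1.9 − 1.9X; [D] = 1.9X.
At X = 0.283: [A] = 1.36, [C] = 1.36, [D] = 0.538.
K_c = [D] / ([A] [C]) = 0.29 L/mol.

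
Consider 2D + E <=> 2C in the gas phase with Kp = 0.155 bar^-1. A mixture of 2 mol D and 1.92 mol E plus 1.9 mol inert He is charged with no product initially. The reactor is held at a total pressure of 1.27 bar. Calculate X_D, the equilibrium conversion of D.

Take 2 mol D as basis and let X be its fractional conversion, so ξ = X.
Mole table: n_D = 2 − 2X; n_E = 1.92 − X; n_C = 2X; n_I = 1.9 (inert).
Total moles n_T = 5.82 − X.
Mole fractions y_i = n_i/n_T; Kp = p_C^2 / (p_D^2 p_E) with p_i = y_i·P.
Setting this equal to 0.155 bar^-1 and taking the physical root (0 < X < 1) gives X = 0.197.

X = 0.197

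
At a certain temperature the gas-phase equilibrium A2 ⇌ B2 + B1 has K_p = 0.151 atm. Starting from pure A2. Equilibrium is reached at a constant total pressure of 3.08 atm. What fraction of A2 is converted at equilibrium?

Let X = conversion of A2 (basis 1 mol A2); extent of reaction ξ = X.
Species balance: n_A2 = 1 − X; n_B2 = X; n_B1 = X.
n_T = Σnᵢ = 1 + X.
With p_i = (n_i/n_T)P, K_p = p_B2 p_B1 / (p_A2).
Setting this equal to 0.151 atm and taking the physical root (0 < X < 1) gives X = 0.216.

X = 0.216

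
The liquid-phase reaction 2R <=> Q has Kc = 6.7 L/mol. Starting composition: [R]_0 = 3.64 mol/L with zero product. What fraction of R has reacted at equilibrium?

Let X = conversion of R; extent ξ = 3.64X/2 mol/L.
Concentrations: [R] = 3.64 − 3.64X; [Q] = 1.82X.
Kc = [Q] / ([R]^2).
This equals 6.7 at X = 0.867 (the root in 0 < X < 1).

X = 0.867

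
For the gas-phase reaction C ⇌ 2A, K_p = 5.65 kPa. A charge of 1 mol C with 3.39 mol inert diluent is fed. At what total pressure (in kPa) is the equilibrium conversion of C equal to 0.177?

Take 1 mol C as basis and let X be its fractional conversion, so ξ = X.
Moles: n_C = 1 − X; n_A = 2X; n_I = 3.39 (inert).
Total moles n_T = 4.39 + X.
K_p = p_A^2 / (p_C) with p_i = (n_i/n_T)·P.
At X = 0.177: the mole-fraction product g(X) = Π y_i^ν_i = 0.03334. Since K_p = g(X)·P^{1}, P = (K_p/g)^(1/1) = (5.65/0.03334)^(1/1) = 169 kPa.

P = 169 kPa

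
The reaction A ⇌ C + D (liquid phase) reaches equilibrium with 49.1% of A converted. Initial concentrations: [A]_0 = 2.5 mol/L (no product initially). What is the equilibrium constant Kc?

Let X = conversion of A.
Concentrations: [A] = 2.5 − 2.5X; [C] = 2.5X; [D] = 2.5X.
At X = 0.491: [A] = 1.27, [C] = 1.23, [D] = 1.23.
Kc = [C] [D] / ([A]) = 1.18 mol/L.

Kc = 1.18 mol/L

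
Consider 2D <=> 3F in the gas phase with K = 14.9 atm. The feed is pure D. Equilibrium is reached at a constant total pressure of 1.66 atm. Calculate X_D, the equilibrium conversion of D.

X = 0.694

Basis: 1 mol D initially; let X = conversion of D. Extent ξ = 0.5X.
Moles: n_D = 1 − X; n_F = 1.5X.
Total moles n_T = 1 + 0.5X.
With p_i = (n_i/n_T)P, K = p_F^3 / (p_D^2).
Substituting and setting equal to 14.9 atm gives a polynomial in X; the root in (0,1) is X = 0.694.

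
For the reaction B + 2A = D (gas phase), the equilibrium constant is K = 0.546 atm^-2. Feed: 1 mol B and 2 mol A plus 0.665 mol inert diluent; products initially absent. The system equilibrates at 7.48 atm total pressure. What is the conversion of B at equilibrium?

Take 1 mol B as basis and let X be its fractional conversion, so ξ = X.
Mole table: n_B = 1 − X; n_A = 2 − 2X; n_D = X; n_I = 0.665 (inert).
Total moles n_T = 3.67 − 2X.
With p_i = (n_i/n_T)P, K = p_D / (p_B p_A^2).
Substituting and setting equal to 0.546 atm^-2 gives a polynomial in X; the root in (0,1) is X = 0.691.

X = 0.691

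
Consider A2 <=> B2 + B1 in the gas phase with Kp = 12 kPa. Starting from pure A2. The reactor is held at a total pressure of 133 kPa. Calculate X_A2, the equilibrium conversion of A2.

X = 0.288

Basis: 1 mol A2 initially; let X = conversion of A2. Extent ξ = X.
Mole table: n_A2 = 1 − X; n_B2 = X; n_B1 = X.
Total moles n_T = 1 + X.
Mole fractions y_i = n_i/n_T; Kp = p_B2 p_B1 / (p_A2) with p_i = y_i·P.
Substituting and setting equal to 12 kPa gives a polynomial in X; the root in (0,1) is X = 0.288.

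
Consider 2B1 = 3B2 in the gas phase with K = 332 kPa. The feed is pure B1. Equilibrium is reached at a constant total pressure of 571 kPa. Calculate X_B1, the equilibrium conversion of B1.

X = 0.415

Take 1 mol B1 as basis and let X be its fractional conversion, so ξ = 0.5X.
Moles: n_B1 = 1 − X; n_B2 = 1.5X.
Summing: n_T = 1 + 0.5X.
With p_i = (n_i/n_T)P, K = p_B2^3 / (p_B1^2).
This yields a degree-3 equation in X; solving on (0,1), X = 0.415.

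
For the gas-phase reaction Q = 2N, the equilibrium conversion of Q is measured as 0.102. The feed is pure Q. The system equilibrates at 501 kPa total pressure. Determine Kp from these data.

Let X = conversion of Q (basis 1 mol Q); extent of reaction ξ = X.
Species balance: n_Q = 1 − X; n_N = 2X.
Total moles n_T = 1 + X.
At X = 0.102: n_Q = 0.898, n_N = 0.204, n_T = 1.1.
p_i = (n_i/n_T)·P. Kp = p_N^2 / (p_Q) = 21.1 kPa.

Kp = 21.1 kPa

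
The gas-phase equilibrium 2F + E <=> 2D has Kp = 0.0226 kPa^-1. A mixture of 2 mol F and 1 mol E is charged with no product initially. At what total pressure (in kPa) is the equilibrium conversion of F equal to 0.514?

Let X = conversion of F (basis 2 mol F); extent of reaction ξ = X.
Mole table: n_F = 2 − 2X; n_E = 1 − X; n_D = 2X.
Summing: n_T = 3 − X.
Kp = p_D^2 / (p_F^2 p_E) with p_i = (n_i/n_T)·P.
At X = 0.514: the mole-fraction product g(X) = Π y_i^ν_i = 5.722. Since Kp = g(X)·P^{-1}, P = (g/Kp)^(1/1) = (5.722/0.0226)^(1/1) = 253 kPa.

P = 253 kPa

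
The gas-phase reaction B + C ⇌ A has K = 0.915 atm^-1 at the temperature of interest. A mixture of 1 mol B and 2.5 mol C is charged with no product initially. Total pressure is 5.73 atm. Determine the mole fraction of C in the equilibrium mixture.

Let X = conversion of B (basis 1 mol B); extent of reaction ξ = X.
Species balance: n_B = 1 − X; n_C = 2.5 − X; n_A = X.
Summing: n_T = 3.5 − X.
y_i = n_i/n_T, p_i = y_i·P. K = p_A / (p_B p_C).
Equating to 0.915 atm^-1 and solving on 0 < X < 1: X = 0.769.
Then n_C = 1.73, n_T = 2.73, so y_C = 0.634.

y_C = 0.634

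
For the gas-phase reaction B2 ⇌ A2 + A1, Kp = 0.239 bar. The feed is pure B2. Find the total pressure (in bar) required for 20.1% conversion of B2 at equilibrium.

Let X = conversion of B2 (basis 1 mol B2); extent of reaction ξ = X.
Mole table: n_B2 = 1 − X; n_A2 = X; n_A1 = X.
n_T = Σnᵢ = 1 + X.
Kp = p_A2 p_A1 / (p_B2) with p_i = (n_i/n_T)·P.
At X = 0.201: the mole-fraction product g(X) = Π y_i^ν_i = 0.0421. Since Kp = g(X)·P^{1}, P = (Kp/g)^(1/1) = (0.239/0.0421)^(1/1) = 5.68 bar.

P = 5.68 bar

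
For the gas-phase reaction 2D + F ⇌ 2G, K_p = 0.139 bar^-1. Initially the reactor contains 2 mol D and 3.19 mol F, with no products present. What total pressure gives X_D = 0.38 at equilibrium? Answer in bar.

Basis: 2 mol D initially; let X = conversion of D. Extent ξ = X.
At extent ξ: n_D = 2 − 2X; n_F = 3.19 − X; n_G = 2X.
Summing: n_T = 5.19 − X.
K_p = p_G^2 / (p_D^2 p_F) with p_i = (n_i/n_T)·P.
At X = 0.38: the mole-fraction product g(X) = Π y_i^ν_i = 0.643. Since K_p = g(X)·P^{-1}, P = (g/K_p)^(1/1) = (0.643/0.139)^(1/1) = 4.63 bar.

P = 4.63 bar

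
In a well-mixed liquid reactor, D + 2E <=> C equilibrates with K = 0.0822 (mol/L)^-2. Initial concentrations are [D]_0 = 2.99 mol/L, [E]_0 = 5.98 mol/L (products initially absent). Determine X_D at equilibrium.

Let X = conversion of D; extent ξ = 2.99·X mol/L.
Concentrations: [D] = 2.99 − 2.99X; [E] = 5.98 − 5.98X; [C] = 2.99X.
K = [C] / ([D] [E]^2).
Solving K = 0.0822 for X ∈ (0,1): X = 0.461.

X = 0.461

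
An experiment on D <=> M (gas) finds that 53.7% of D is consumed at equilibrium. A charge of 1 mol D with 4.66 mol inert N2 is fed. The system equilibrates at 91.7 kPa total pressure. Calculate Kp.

Basis: 1 mol D initially; let X = conversion of D. Extent ξ = X.
Moles: n_D = 1 − X; n_M = X; n_I = 4.66 (inert).
n_T stays at 5.66 (no change in mole number).
At X = 0.537: n_D = 0.463, n_M = 0.537, n_T = 5.66.
p_i = (n_i/n_T)·P. Kp = p_M / (p_D) = 1.16.

Kp = 1.16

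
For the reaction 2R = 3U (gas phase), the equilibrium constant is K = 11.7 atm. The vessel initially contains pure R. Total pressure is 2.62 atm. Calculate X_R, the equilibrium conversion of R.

X = 0.625

Basis: 1 mol R initially; let X = conversion of R. Extent ξ = 0.5X.
Mole table: n_R = 1 − X; n_U = 1.5X.
Summing: n_T = 1 + 0.5X.
Mole fractions y_i = n_i/n_T; K = p_U^3 / (p_R^2) with p_i = y_i·P.
Equating to 11.7 atm and solving on 0 < X < 1: X = 0.625.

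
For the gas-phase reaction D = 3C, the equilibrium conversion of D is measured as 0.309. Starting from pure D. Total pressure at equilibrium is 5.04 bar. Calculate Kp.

Kp = 11.2 bar^2

Basis: 1 mol D initially; let X = conversion of D. Extent ξ = X.
Species balance: n_D = 1 − X; n_C = 3X.
n_T = Σnᵢ = 1 + 2X.
At X = 0.309: n_D = 0.691, n_C = 0.927, n_T = 1.62.
p_i = (n_i/n_T)·P. Kp = p_C^3 / (p_D) = 11.2 bar^2.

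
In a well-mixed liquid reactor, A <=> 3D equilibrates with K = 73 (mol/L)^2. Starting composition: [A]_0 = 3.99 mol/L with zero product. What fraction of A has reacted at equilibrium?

X = 0.453

Let X = conversion of A; extent ξ = 3.99·X mol/L.
Concentrations: [A] = 3.99 − 3.99X; [D] = 12X.
K = [D]^3 / ([A]).
Solving K = 73 for X ∈ (0,1): X = 0.453.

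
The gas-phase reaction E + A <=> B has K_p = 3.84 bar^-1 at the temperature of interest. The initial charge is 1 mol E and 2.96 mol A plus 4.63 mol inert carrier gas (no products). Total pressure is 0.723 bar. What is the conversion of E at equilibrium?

Basis: 1 mol E initially; let X = conversion of E. Extent ξ = X.
Mole table: n_E = 1 − X; n_A = 2.96 − X; n_B = X; n_I = 4.63 (inert).
Summing: n_T = 8.59 − X.
y_i = n_i/n_T, p_i = y_i·P. K_p = p_B / (p_E p_A).
Equating to 3.84 bar^-1 and solving on 0 < X < 1: X = 0.461.

X = 0.461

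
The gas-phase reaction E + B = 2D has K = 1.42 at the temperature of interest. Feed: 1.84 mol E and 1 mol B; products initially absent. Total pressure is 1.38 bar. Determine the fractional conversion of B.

Take 1 mol B as basis and let X be its fractional conversion, so ξ = X.
At extent ξ: n_E = 1.84 − X; n_B = 1 − X; n_D = 2X.
Total moles n_T = 2.84 (Δν = 0, constant).
Mole fractions y_i = n_i/n_T; K = p_D^2 / (p_E p_B) with p_i = y_i·P.
Substituting and setting equal to 1.42 gives a polynomial in X; the root in (0,1) is X = 0.493.

X = 0.493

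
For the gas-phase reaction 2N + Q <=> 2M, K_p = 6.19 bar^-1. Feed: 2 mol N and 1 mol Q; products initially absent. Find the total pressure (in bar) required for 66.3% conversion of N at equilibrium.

P = 4.34 bar

Let X = conversion of N (basis 2 mol N); extent of reaction ξ = X.
Moles: n_N = 2 − 2X; n_Q = 1 − X; n_M = 2X.
n_T = Σnᵢ = 3 − X.
K_p = p_M^2 / (p_N^2 p_Q) with p_i = (n_i/n_T)·P.
At X = 0.663: the mole-fraction product g(X) = Π y_i^ν_i = 26.84. Since K_p = g(X)·P^{-1}, P = (g/K_p)^(1/1) = (26.84/6.19)^(1/1) = 4.34 bar.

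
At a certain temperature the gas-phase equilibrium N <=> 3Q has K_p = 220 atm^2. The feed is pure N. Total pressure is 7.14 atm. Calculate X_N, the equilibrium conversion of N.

Basis: 1 mol N initially; let X = conversion of N. Extent ξ = X.
Moles: n_N = 1 − X; n_Q = 3X.
n_T = Σnᵢ = 1 + 2X.
y_i = n_i/n_T, p_i = y_i·P. K_p = p_Q^3 / (p_N).
Substituting and setting equal to 220 atm^2 gives a polynomial in X; the root in (0,1) is X = 0.663.

X = 0.663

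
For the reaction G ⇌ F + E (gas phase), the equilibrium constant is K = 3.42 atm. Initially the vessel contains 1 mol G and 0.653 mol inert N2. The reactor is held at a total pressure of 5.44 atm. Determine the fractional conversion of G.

X = 0.683

Basis: 1 mol G initially; let X = conversion of G. Extent ξ = X.
At extent ξ: n_G = 1 − X; n_F = X; n_E = X; n_I = 0.653 (inert).
Total moles n_T = 1.65 + X.
Mole fractions y_i = n_i/n_T; K = p_F p_E / (p_G) with p_i = y_i·P.
Substituting and setting equal to 3.42 atm gives a polynomial in X; the root in (0,1) is X = 0.683.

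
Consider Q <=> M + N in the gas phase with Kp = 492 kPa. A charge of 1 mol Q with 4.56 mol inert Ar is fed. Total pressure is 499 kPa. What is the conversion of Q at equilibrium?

Let X = conversion of Q (basis 1 mol Q); extent of reaction ξ = X.
At extent ξ: n_Q = 1 − X; n_M = X; n_N = X; n_I = 4.56 (inert).
Summing: n_T = 5.56 + X.
Mole fractions y_i = n_i/n_T; Kp = p_M p_N / (p_Q) with p_i = y_i·P.
Equating to 492 kPa and solving on 0 < X < 1: X = 0.878.

X = 0.878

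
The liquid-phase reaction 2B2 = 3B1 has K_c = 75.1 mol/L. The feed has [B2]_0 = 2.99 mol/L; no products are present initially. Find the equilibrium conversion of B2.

Let X = conversion of B2; extent ξ = 2.99X/2 mol/L.
Concentrations: [B2] = 2.99 − 2.99X; [B1] = 4.49X.
K_c = [B1]^3 / ([B2]^2).
Setting equal to 75.1 and solving for X on (0,1) gives X = 0.758.

X = 0.758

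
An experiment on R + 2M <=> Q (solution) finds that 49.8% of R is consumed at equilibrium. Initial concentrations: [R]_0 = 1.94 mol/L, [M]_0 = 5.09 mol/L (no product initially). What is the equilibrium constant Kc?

Let X = conversion of R.
Concentrations: [R] = 1.94 − 1.94X; [M] = 5.09 − 3.88X; [Q] = 1.94X.
At X = 0.498: [R] = 0.974, [M] = 3.16, [Q] = 0.966.
Kc = [Q] / ([R] [M]^2) = 0.0995 (mol/L)^-2.

Kc = 0.0995 (mol/L)^-2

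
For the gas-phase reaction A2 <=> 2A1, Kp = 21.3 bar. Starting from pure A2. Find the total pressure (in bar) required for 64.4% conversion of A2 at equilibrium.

Basis: 1 mol A2 initially; let X = conversion of A2. Extent ξ = X.
Species balance: n_A2 = 1 − X; n_A1 = 2X.
Summing: n_T = 1 + X.
Kp = p_A1^2 / (p_A2) with p_i = (n_i/n_T)·P.
At X = 0.644: the mole-fraction product g(X) = Π y_i^ν_i = 2.835. Since Kp = g(X)·P^{1}, P = (Kp/g)^(1/1) = (21.3/2.835)^(1/1) = 7.51 bar.

P = 7.51 bar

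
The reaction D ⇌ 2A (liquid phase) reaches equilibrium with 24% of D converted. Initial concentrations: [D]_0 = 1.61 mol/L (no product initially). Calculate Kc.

Kc = 0.488 mol/L

Let X = conversion of D.
Concentrations: [D] = 1.61 − 1.61X; [A] = 3.22X.
At X = 0.24: [D] = 1.22, [A] = 0.773.
Kc = [A]^2 / ([D]) = 0.488 mol/L.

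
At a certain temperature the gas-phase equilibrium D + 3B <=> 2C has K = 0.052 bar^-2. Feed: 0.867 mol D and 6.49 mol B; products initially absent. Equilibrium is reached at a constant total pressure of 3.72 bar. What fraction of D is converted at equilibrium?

X = 0.546

Let X = conversion of D (basis 0.867 mol D); extent of reaction ξ = 0.867X.
Species balance: n_D = 0.867 − 0.867X; n_B = 6.49 − 2.6X; n_C = 1.73X.
n_T = Σnᵢ = 7.36 − 1.73X.
With p_i = (n_i/n_T)P, K = p_C^2 / (p_D p_B^3).
Equating to 0.052 bar^-2 and solving on 0 < X < 1: X = 0.546.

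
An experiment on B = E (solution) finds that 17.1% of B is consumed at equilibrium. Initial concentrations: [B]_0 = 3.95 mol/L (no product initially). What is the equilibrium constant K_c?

Let X = conversion of B.
Concentrations: [B] = 3.95 − 3.95X; [E] = 3.95X.
At X = 0.171: [B] = 3.27, [E] = 0.675.
K_c = [E] / ([B]) = 0.206.

K_c = 0.206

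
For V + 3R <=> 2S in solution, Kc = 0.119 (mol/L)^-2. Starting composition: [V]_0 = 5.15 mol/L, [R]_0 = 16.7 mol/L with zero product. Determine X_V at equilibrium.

X = 0.676

Let X = conversion of V; extent ξ = 5.15·X mol/L.
Concentrations: [V] = 5.15 − 5.15X; [R] = 16.7 − 15.5X; [S] = 10.3X.
Kc = [S]^2 / ([V] [R]^3).
Equating to 0.119 (mol/L)^-2: the physical root is X = 0.676.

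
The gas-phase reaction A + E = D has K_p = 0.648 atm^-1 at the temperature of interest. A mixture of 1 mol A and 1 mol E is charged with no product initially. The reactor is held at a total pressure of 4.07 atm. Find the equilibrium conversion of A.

X = 0.476

Basis: 1 mol A initially; let X = conversion of A. Extent ξ = X.
Species balance: n_A = 1 − X; n_E = 1 − X; n_D = X.
Total moles n_T = 2 − X.
With p_i = (n_i/n_T)P, K_p = p_D / (p_A p_E).
This yields a degree-2 equation in X; solving on (0,1), X = 0.476.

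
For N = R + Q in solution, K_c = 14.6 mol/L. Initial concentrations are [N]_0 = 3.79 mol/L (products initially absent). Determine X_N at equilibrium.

Let X = conversion of N; extent ξ = 3.79·X mol/L.
Concentrations: [N] = 3.79 − 3.79X; [R] = 3.79X; [Q] = 3.79X.
K_c = [R] [Q] / ([N]).
Solving K_c = 14.6 for X ∈ (0,1): X = 0.824.

X = 0.824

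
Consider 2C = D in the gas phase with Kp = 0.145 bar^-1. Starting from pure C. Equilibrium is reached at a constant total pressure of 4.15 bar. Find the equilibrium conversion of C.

X = 0.458

Let X = conversion of C (basis 1 mol C); extent of reaction ξ = 0.5X.
Moles: n_C = 1 − X; n_D = 0.5X.
Total moles n_T = 1 − 0.5X.
Mole fractions y_i = n_i/n_T; Kp = p_D / (p_C^2) with p_i = y_i·P.
This yields a degree-2 equation in X; solving on (0,1), X = 0.458.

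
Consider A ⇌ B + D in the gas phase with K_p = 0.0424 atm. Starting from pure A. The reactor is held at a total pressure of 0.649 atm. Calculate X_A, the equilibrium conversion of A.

X = 0.248

Let X = conversion of A (basis 1 mol A); extent of reaction ξ = X.
Species balance: n_A = 1 − X; n_B = X; n_D = X.
Total moles n_T = 1 + X.
y_i = n_i/n_T, p_i = y_i·P. K_p = p_B p_D / (p_A).
Equating to 0.0424 atm and solving on 0 < X < 1: X = 0.248.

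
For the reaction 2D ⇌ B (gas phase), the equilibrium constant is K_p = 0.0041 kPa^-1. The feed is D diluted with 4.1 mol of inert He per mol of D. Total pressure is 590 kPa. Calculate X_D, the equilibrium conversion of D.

X = 0.379

Basis: 1 mol D initially; let X = conversion of D. Extent ξ = 0.5X.
Moles: n_D = 1 − X; n_B = 0.5X; n_I = 4.1 (inert).
n_T = Σnᵢ = 5.1 − 0.5X.
With p_i = (n_i/n_T)P, K_p = p_B / (p_D^2).
Substituting and setting equal to 0.0041 kPa^-1 gives a polynomial in X; the root in (0,1) is X = 0.379.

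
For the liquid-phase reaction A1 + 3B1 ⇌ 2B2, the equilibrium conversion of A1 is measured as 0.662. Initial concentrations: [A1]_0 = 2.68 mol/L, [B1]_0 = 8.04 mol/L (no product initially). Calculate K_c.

Let X = conversion of A1.
Concentrations: [A1] = 2.68 − 2.68X; [B1] = 8.04 − 8.04X; [B2] = 5.36X.
At X = 0.662: [A1] = 0.906, [B1] = 2.72, [B2] = 3.55.
K_c = [B2]^2 / ([A1] [B1]^3) = 0.693 (mol/L)^-2.

K_c = 0.693 (mol/L)^-2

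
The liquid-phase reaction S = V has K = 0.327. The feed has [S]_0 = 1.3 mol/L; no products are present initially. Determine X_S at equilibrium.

X = 0.246

Let X = conversion of S; extent ξ = 1.3·X mol/L.
Concentrations: [S] = 1.3 − 1.3X; [V] = 1.3X.
K = [V] / ([S]).
Setting equal to 0.327 and solving for X on (0,1) gives X = 0.246.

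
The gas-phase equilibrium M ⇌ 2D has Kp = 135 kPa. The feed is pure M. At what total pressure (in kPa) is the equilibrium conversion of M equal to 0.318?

Basis: 1 mol M initially; let X = conversion of M. Extent ξ = X.
At extent ξ: n_M = 1 − X; n_D = 2X.
Summing: n_T = 1 + X.
Kp = p_D^2 / (p_M) with p_i = (n_i/n_T)·P.
At X = 0.318: the mole-fraction product g(X) = Π y_i^ν_i = 0.45. Since Kp = g(X)·P^{1}, P = (Kp/g)^(1/1) = (135/0.45)^(1/1) = 300 kPa.

P = 300 kPa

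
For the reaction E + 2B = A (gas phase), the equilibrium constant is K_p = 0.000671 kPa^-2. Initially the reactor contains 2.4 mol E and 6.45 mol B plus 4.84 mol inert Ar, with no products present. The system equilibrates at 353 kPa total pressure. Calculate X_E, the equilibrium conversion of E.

Let X = conversion of E (basis 2.4 mol E); extent of reaction ξ = 2.4X.
Moles: n_E = 2.4 − 2.4X; n_B = 6.45 − 4.8X; n_A = 2.4X; n_I = 4.84 (inert).
Total moles n_T = 13.7 − 4.8X.
With p_i = (n_i/n_T)P, K_p = p_A / (p_E p_B^2).
Equating to 0.000671 kPa^-2 and solving on 0 < X < 1: X = 0.840.

X = 0.840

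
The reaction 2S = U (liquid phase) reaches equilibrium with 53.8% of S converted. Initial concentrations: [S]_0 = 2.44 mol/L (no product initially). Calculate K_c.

Let X = conversion of S.
Concentrations: [S] = 2.44 − 2.44X; [U] = 1.22X.
At X = 0.538: [S] = 1.13, [U] = 0.656.
K_c = [U] / ([S]^2) = 0.517 L/mol.

K_c = 0.517 L/mol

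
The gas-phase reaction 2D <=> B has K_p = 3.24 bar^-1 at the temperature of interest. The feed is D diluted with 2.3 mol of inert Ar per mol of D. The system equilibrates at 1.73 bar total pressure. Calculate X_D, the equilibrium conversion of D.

Take 1 mol D as basis and let X be its fractional conversion, so ξ = 0.5X.
At extent ξ: n_D = 1 − X; n_B = 0.5X; n_I = 2.3 (inert).
Total moles n_T = 3.3 − 0.5X.
With p_i = (n_i/n_T)P, K_p = p_B / (p_D^2).
Substituting and setting equal to 3.24 bar^-1 gives a polynomial in X; the root in (0,1) is X = 0.599.

X = 0.599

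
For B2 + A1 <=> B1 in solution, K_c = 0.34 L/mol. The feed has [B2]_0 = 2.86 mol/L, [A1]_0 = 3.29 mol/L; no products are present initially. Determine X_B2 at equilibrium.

Let X = conversion of B2; extent ξ = 2.86·X mol/L.
Concentrations: [B2] = 2.86 − 2.86X; [A1] = 3.29 − 2.86X; [B1] = 2.86X.
K_c = [B1] / ([B2] [A1]).
Solving K_c = 0.34 for X ∈ (0,1): X = 0.416.

X = 0.416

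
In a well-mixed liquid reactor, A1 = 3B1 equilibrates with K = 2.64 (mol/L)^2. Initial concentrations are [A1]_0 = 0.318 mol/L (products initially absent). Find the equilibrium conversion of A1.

Let X = conversion of A1; extent ξ = 0.318·X mol/L.
Concentrations: [A1] = 0.318 − 0.318X; [B1] = 0.954X.
K = [B1]^3 / ([A1]).
Equating to 2.64 (mol/L)^2: the physical root is X = 0.678.

X = 0.678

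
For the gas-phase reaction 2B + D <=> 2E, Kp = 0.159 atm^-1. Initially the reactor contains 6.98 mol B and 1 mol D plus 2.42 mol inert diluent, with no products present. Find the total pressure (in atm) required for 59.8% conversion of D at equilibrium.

P = 6.56 atm

Basis: 1 mol D initially; let X = conversion of D. Extent ξ = X.
Moles: n_B = 6.98 − 2X; n_D = 1 − X; n_E = 2X; n_I = 2.42 (inert).
Summing: n_T = 10.4 − X.
Kp = p_E^2 / (p_B^2 p_D) with p_i = (n_i/n_T)·P.
At X = 0.598: the mole-fraction product g(X) = Π y_i^ν_i = 1.043. Since Kp = g(X)·P^{-1}, P = (g/Kp)^(1/1) = (1.043/0.159)^(1/1) = 6.56 atm.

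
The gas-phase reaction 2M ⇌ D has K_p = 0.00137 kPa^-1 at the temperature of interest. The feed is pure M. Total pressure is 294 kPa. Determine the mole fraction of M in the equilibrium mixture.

Take 1 mol M as basis and let X be its fractional conversion, so ξ = 0.5X.
At extent ξ: n_M = 1 − X; n_D = 0.5X.
Total moles n_T = 1 − 0.5X.
Mole fractions y_i = n_i/n_T; K_p = p_D / (p_M^2) with p_i = y_i·P.
Equating to 0.00137 kPa^-1 and solving on 0 < X < 1: X = 0.381.
Then n_M = 0.619, n_T = 0.809, so y_M = 0.765.

y_M = 0.765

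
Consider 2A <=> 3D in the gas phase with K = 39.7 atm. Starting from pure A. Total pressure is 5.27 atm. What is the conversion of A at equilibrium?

Let X = conversion of A (basis 1 mol A); extent of reaction ξ = 0.5X.
Species balance: n_A = 1 − X; n_D = 1.5X.
Total moles n_T = 1 + 0.5X.
With p_i = (n_i/n_T)P, K = p_D^3 / (p_A^2).
Equating to 39.7 atm and solving on 0 < X < 1: X = 0.677.

X = 0.677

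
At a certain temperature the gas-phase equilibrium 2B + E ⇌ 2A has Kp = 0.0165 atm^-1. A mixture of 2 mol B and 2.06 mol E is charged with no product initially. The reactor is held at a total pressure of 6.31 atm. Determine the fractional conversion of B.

Take 2 mol B as basis and let X be its fractional conversion, so ξ = X.
At extent ξ: n_B = 2 − 2X; n_E = 2.06 − X; n_A = 2X.
n_T = Σnᵢ = 4.06 − X.
With p_i = (n_i/n_T)P, Kp = p_A^2 / (p_B^2 p_E).
Substituting and setting equal to 0.0165 atm^-1 gives a polynomial in X; the root in (0,1) is X = 0.183.

X = 0.183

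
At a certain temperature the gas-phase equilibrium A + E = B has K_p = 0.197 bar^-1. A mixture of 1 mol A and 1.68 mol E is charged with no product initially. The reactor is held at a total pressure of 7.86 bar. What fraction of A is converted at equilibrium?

X = 0.460

Basis: 1 mol A initially; let X = conversion of A. Extent ξ = X.
Species balance: n_A = 1 − X; n_E = 1.68 − X; n_B = X.
n_T = Σnᵢ = 2.68 − X.
y_i = n_i/n_T, p_i = y_i·P. K_p = p_B / (p_A p_E).
This yields a degree-2 equation in X; solving on (0,1), X = 0.460.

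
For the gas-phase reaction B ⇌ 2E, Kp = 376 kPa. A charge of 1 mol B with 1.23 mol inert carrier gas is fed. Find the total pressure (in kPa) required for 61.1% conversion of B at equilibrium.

Basis: 1 mol B initially; let X = conversion of B. Extent ξ = X.
Species balance: n_B = 1 − X; n_E = 2X; n_I = 1.23 (inert).
Summing: n_T = 2.23 + X.
Kp = p_E^2 / (p_B) with p_i = (n_i/n_T)·P.
At X = 0.611: the mole-fraction product g(X) = Π y_i^ν_i = 1.351. Since Kp = g(X)·P^{1}, P = (Kp/g)^(1/1) = (376/1.351)^(1/1) = 278 kPa.

P = 278 kPa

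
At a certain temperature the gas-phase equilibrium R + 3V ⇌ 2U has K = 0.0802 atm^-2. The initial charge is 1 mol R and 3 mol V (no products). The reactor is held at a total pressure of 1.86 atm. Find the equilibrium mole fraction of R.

Take 1 mol R as basis and let X be its fractional conversion, so ξ = X.
Moles: n_R = 1 − X; n_V = 3 − 3X; n_U = 2X.
n_T = Σnᵢ = 4 − 2X.
Mole fractions y_i = n_i/n_T; K = p_U^2 / (p_R p_V^3) with p_i = y_i·P.
Setting this equal to 0.0802 atm^-2 and taking the physical root (0 < X < 1) gives X = 0.229.
Then n_R = 0.771, n_T = 3.54, so y_R = 0.218.

y_R = 0.218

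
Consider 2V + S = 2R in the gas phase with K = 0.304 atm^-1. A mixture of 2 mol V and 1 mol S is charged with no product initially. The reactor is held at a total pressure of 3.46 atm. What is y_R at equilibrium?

y_R = 0.254

Basis: 2 mol V initially; let X = conversion of V. Extent ξ = X.
Moles: n_V = 2 − 2X; n_S = 1 − X; n_R = 2X.
Total moles n_T = 3 − X.
y_i = n_i/n_T, p_i = y_i·P. K = p_R^2 / (p_V^2 p_S).
Setting this equal to 0.304 atm^-1 and taking the physical root (0 < X < 1) gives X = 0.338.
Then n_R = 0.677, n_T = 2.66, so y_R = 0.254.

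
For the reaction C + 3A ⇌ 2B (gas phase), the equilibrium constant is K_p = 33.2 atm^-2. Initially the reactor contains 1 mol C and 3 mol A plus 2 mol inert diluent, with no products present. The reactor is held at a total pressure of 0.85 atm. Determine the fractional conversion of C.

Take 1 mol C as basis and let X be its fractional conversion, so ξ = X.
At extent ξ: n_C = 1 − X; n_A = 3 − 3X; n_B = 2X; n_I = 2 (inert).
Total moles n_T = 6 − 2X.
Mole fractions y_i = n_i/n_T; K_p = p_B^2 / (p_C p_A^3) with p_i = y_i·P.
Substituting and setting equal to 33.2 atm^-2 gives a polynomial in X; the root in (0,1) is X = 0.542.

X = 0.542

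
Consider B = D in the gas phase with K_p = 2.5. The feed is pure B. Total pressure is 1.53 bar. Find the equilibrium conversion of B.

Let X = conversion of B (basis 1 mol B); extent of reaction ξ = X.
Mole table: n_B = 1 − X; n_D = X.
Total moles n_T = 1 (Δν = 0, constant).
With p_i = (n_i/n_T)P, K_p = p_D / (p_B).
Substituting and setting equal to 2.5 gives a polynomial in X; the root in (0,1) is X = 0.714.

X = 0.714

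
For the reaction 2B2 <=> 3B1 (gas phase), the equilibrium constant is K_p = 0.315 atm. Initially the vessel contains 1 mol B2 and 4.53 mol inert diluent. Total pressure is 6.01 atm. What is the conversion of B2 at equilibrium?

X = 0.338

Let X = conversion of B2 (basis 1 mol B2); extent of reaction ξ = 0.5X.
Species balance: n_B2 = 1 − X; n_B1 = 1.5X; n_I = 4.53 (inert).
Total moles n_T = 5.53 + 0.5X.
With p_i = (n_i/n_T)P, K_p = p_B1^3 / (p_B2^2).
This yields a degree-3 equation in X; solving on (0,1), X = 0.338.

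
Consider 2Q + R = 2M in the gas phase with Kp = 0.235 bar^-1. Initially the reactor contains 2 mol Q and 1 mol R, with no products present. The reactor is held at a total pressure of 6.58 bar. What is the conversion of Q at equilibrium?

X = 0.377

Take 2 mol Q as basis and let X be its fractional conversion, so ξ = X.
At extent ξ: n_Q = 2 − 2X; n_R = 1 − X; n_M = 2X.
Total moles n_T = 3 − X.
y_i = n_i/n_T, p_i = y_i·P. Kp = p_M^2 / (p_Q^2 p_R).
Equating to 0.235 bar^-1 and solving on 0 < X < 1: X = 0.377.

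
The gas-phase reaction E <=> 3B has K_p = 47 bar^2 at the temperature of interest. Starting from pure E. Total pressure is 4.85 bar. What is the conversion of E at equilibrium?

X = 0.529

Basis: 1 mol E initially; let X = conversion of E. Extent ξ = X.
Moles: n_E = 1 − X; n_B = 3X.
Summing: n_T = 1 + 2X.
With p_i = (n_i/n_T)P, K_p = p_B^3 / (p_E).
This yields a degree-3 equation in X; solving on (0,1), X = 0.529.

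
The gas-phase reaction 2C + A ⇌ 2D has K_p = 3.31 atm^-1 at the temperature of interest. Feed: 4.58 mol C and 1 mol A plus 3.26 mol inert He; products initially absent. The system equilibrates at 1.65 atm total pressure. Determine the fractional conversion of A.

Let X = conversion of A (basis 1 mol A); extent of reaction ξ = X.
Moles: n_C = 4.58 − 2X; n_A = 1 − X; n_D = 2X; n_I = 3.26 (inert).
Total moles n_T = 8.84 − X.
With p_i = (n_i/n_T)P, K_p = p_D^2 / (p_C^2 p_A).
Equating to 3.31 atm^-1 and solving on 0 < X < 1: X = 0.705.

X = 0.705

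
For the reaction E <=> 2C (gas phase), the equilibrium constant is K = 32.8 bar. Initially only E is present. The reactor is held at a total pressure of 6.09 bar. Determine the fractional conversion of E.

Let X = conversion of E (basis 1 mol E); extent of reaction ξ = X.
Moles: n_E = 1 − X; n_C = 2X.
n_T = Σnᵢ = 1 + X.
y_i = n_i/n_T, p_i = y_i·P. K = p_C^2 / (p_E).
Substituting and setting equal to 32.8 bar gives a polynomial in X; the root in (0,1) is X = 0.758.

X = 0.758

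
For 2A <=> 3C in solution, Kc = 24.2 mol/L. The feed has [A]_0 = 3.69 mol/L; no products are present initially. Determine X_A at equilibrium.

X = 0.636

Let X = conversion of A; extent ξ = 3.69X/2 mol/L.
Concentrations: [A] = 3.69 − 3.69X; [C] = 5.54X.
Kc = [C]^3 / ([A]^2).
Setting equal to 24.2 and solving for X on (0,1) gives X = 0.636.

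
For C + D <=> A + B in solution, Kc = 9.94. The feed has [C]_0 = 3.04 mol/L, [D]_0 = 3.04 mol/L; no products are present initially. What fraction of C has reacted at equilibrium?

Let X = conversion of C; extent ξ = 3.04·X mol/L.
Concentrations: [C] = 3.04 − 3.04X; [D] = 3.04 − 3.04X; [A] = 3.04X; [B] = 3.04X.
Kc = [A] [B] / ([C] [D]).
Setting equal to 9.94 and solving for X on (0,1) gives X = 0.759.

X = 0.759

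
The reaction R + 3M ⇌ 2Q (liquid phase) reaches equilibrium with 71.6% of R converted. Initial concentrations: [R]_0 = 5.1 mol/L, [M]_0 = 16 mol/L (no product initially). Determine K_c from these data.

Let X = conversion of R.
Concentrations: [R] = 5.1 − 5.1X; [M] = 16 − 15.3X; [Q] = 10.2X.
At X = 0.716: [R] = 1.45, [M] = 5.05, [Q] = 7.3.
K_c = [Q]^2 / ([R] [M]^3) = 0.287 (mol/L)^-2.

K_c = 0.287 (mol/L)^-2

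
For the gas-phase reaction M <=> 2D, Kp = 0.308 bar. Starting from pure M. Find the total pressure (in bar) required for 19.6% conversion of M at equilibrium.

P = 1.93 bar

Take 1 mol M as basis and let X be its fractional conversion, so ξ = X.
Moles: n_M = 1 − X; n_D = 2X.
Summing: n_T = 1 + X.
Kp = p_D^2 / (p_M) with p_i = (n_i/n_T)·P.
At X = 0.196: the mole-fraction product g(X) = Π y_i^ν_i = 0.1598. Since Kp = g(X)·P^{1}, P = (Kp/g)^(1/1) = (0.308/0.1598)^(1/1) = 1.93 bar.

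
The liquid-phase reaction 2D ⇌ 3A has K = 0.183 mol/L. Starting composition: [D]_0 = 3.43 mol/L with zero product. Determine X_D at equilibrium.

X = 0.214

Let X = conversion of D; extent ξ = 3.43X/2 mol/L.
Concentrations: [D] = 3.43 − 3.43X; [A] = 5.15X.
K = [A]^3 / ([D]^2).
Equating to 0.183 mol/L: the physical root is X = 0.214.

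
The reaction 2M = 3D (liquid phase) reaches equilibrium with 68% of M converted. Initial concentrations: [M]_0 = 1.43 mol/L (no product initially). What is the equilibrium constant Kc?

Kc = 14.8 mol/L

Let X = conversion of M.
Concentrations: [M] = 1.43 − 1.43X; [D] = 2.15X.
At X = 0.68: [M] = 0.458, [D] = 1.46.
Kc = [D]^3 / ([M]^2) = 14.8 mol/L.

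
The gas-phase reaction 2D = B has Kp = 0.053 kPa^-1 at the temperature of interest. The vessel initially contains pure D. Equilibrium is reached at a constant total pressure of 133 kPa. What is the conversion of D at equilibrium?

Let X = conversion of D (basis 1 mol D); extent of reaction ξ = 0.5X.
Species balance: n_D = 1 − X; n_B = 0.5X.
n_T = Σnᵢ = 1 − 0.5X.
With p_i = (n_i/n_T)P, Kp = p_B / (p_D^2).
Equating to 0.053 kPa^-1 and solving on 0 < X < 1: X = 0.815.

X = 0.815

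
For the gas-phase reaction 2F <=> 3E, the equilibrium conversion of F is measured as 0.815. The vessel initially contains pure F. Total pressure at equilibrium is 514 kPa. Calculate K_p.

Basis: 1 mol F initially; let X = conversion of F. Extent ξ = 0.5X.
Moles: n_F = 1 − X; n_E = 1.5X.
Summing: n_T = 1 + 0.5X.
At X = 0.815: n_F = 0.185, n_E = 1.22, n_T = 1.41.
p_i = (n_i/n_T)·P. K_p = p_E^3 / (p_F^2) = 1.95e+04 kPa.

K_p = 1.95e+04 kPa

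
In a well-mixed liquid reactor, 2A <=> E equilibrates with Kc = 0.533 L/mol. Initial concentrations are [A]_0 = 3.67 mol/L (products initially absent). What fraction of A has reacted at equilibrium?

X = 0.606

Let X = conversion of A; extent ξ = 3.67X/2 mol/L.
Concentrations: [A] = 3.67 − 3.67X; [E] = 1.83X.
Kc = [E] / ([A]^2).
Equating to 0.533 L/mol: the physical root is X = 0.606.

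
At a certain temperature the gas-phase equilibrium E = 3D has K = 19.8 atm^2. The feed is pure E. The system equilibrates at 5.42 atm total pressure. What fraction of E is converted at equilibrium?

Let X = conversion of E (basis 1 mol E); extent of reaction ξ = X.
Mole table: n_E = 1 − X; n_D = 3X.
n_T = Σnᵢ = 1 + 2X.
y_i = n_i/n_T, p_i = y_i·P. K = p_D^3 / (p_E).
Substituting and setting equal to 19.8 atm^2 gives a polynomial in X; the root in (0,1) is X = 0.362.

X = 0.362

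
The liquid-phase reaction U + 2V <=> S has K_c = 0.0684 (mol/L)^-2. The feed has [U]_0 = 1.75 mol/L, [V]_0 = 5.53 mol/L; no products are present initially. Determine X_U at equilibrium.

Let X = conversion of U; extent ξ = 1.75·X mol/L.
Concentrations: [U] = 1.75 − 1.75X; [V] = 5.53 − 3.5X; [S] = 1.75X.
K_c = [S] / ([U] [V]^2).
Equating to 0.0684 (mol/L)^-2: the physical root is X = 0.496.

X = 0.496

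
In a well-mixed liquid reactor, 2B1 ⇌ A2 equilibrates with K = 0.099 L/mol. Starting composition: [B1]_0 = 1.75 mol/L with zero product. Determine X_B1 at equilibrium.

X = 0.214

Let X = conversion of B1; extent ξ = 1.75X/2 mol/L.
Concentrations: [B1] = 1.75 − 1.75X; [A2] = 0.875X.
K = [A2] / ([B1]^2).
This equals 0.099 at X = 0.214 (the root in 0 < X < 1).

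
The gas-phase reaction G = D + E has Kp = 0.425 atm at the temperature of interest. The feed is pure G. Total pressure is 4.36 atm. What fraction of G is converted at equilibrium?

Take 1 mol G as basis and let X be its fractional conversion, so ξ = X.
At extent ξ: n_G = 1 − X; n_D = X; n_E = X.
Total moles n_T = 1 + X.
With p_i = (n_i/n_T)P, Kp = p_D p_E / (p_G).
Setting this equal to 0.425 atm and taking the physical root (0 < X < 1) gives X = 0.298.

X = 0.298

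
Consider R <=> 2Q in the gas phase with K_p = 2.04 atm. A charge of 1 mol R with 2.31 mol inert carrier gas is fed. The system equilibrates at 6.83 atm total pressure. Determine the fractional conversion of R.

X = 0.406

Let X = conversion of R (basis 1 mol R); extent of reaction ξ = X.
At extent ξ: n_R = 1 − X; n_Q = 2X; n_I = 2.31 (inert).
Summing: n_T = 3.31 + X.
y_i = n_i/n_T, p_i = y_i·P. K_p = p_Q^2 / (p_R).
Substituting and setting equal to 2.04 atm gives a polynomial in X; the root in (0,1) is X = 0.406.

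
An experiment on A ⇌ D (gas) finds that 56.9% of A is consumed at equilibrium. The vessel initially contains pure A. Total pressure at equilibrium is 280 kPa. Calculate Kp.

Take 1 mol A as basis and let X be its fractional conversion, so ξ = X.
Species balance: n_A = 1 − X; n_D = X.
n_T stays at 1 (no change in mole number).
At X = 0.569: n_A = 0.431, n_D = 0.569, n_T = 1.
p_i = (n_i/n_T)·P. Kp = p_D / (p_A) = 1.32.

Kp = 1.32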